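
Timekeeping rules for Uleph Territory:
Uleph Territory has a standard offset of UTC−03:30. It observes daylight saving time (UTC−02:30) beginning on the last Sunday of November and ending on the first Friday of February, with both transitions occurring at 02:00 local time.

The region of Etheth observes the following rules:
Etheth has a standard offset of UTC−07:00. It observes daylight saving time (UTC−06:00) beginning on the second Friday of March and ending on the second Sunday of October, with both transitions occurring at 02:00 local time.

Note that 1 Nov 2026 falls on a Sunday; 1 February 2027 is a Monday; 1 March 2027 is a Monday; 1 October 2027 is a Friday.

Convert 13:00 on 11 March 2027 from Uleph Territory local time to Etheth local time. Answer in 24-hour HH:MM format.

09:30

1 November 2026 is a Sunday, so Sundays fall on 1, 8, 15, 22, 29; the last is November 29.
1 February 2027 is a Monday, so the first Friday is February 5.
11 March 2027 is outside the daylight-saving period (29 November 2026 – 5 February 2027), so Uleph Territory is on standard time, UTC−03:30.
13:00 Uleph Territory + 3h30m = 16:30 UTC.
1 March 2027 is a Monday, so the first Friday is March 5 and the second is March 12.
1 October 2027 is a Friday, so the first Sunday is October 3 and the second is October 10.
At the standard offset (UTC−07:00), 16:30 UTC − 7h = 09:30 Etheth standard time.
Daylight saving runs 12 March – 10 October; the standard-time date in Etheth, 11 March 2027, is outside that window, so Etheth is on standard time at UTC−07:00.
16:30 UTC − 7h = 09:30 Etheth.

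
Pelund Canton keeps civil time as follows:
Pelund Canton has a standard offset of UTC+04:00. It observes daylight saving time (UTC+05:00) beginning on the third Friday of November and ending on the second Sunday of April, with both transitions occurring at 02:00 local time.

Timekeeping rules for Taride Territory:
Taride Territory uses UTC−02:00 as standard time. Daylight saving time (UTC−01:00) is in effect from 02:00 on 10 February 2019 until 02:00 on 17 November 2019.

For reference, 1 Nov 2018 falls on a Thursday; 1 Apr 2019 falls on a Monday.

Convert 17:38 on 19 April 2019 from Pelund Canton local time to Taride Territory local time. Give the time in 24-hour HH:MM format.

1 November 2018 is a Thursday, so the first Friday is November 2 and the third is November 16.
1 April 2019 is a Monday, so the first Sunday is April 7 and the second is April 14.
Daylight saving runs 16 November 2018 – 14 April 2019; 19 April 2019 is outside that window, so Pelund Canton is on standard time at UTC+04:00.
17:38 Pelund Canton − 4h = 13:38 UTC.
At the standard offset (UTC−02:00), 13:38 UTC − 2h = 11:38 Taride Territory standard time.
Daylight saving runs 10 February – 17 November; the standard-time date in Taride Territory, 19 April 2019, is inside that window, so Taride Territory is at UTC−01:00.
13:38 UTC − 1h = 12:38 Taride Territory.

12:38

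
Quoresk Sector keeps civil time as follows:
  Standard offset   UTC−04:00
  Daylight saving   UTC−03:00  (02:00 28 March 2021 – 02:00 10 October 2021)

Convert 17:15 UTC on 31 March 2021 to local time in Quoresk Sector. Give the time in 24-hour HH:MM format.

14:15

At the standard offset (UTC−04:00), 17:15 UTC − 4h = 13:15 Quoresk Sector standard time.
The standard-time date in Quoresk Sector, 31 March 2021, lies within the daylight-saving period (28 March – 10 October), so Quoresk Sector is on daylight time, UTC−03:00.
17:15 UTC − 3h = 14:15 local.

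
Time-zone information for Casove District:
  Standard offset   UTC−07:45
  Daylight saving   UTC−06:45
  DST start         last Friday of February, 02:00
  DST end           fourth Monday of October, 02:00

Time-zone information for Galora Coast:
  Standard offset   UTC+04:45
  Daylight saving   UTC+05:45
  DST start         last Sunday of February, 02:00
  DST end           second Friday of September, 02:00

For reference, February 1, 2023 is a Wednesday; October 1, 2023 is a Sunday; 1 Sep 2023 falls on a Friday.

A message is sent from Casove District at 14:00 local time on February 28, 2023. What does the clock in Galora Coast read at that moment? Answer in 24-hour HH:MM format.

02:30

1 February 2023 is a Wednesday, so Fridays fall on 3, 10, 17, 24; the last is February 24.
1 October 2023 is a Sunday, so the first Monday is October 2 and the fourth is October 23.
February 28, 2023 lies within the daylight-saving period (24 February – 23 October), so Casove District is on daylight time, UTC−06:45.
14:00 Casove District + 6h45m = 20:45 UTC.
1 February 2023 is a Wednesday, so Sundays fall on 5, 12, 19, 26; the last is February 26.
1 September 2023 is a Friday, so the first Friday is September 1 and the second is September 8.
At the standard offset (UTC+04:45), 20:45 UTC + 4h45m = 01:30 Galora Coast standard time (rolling into the next day, 1 March 2023).
The standard-time date in Galora Coast, March 1, 2023, lies within the daylight-saving period (26 February – 8 September), so Galora Coast is on daylight time, UTC+05:45.
20:45 UTC + 5h45m = 02:30 Galora Coast (rolling into the next day, 1 March 2023).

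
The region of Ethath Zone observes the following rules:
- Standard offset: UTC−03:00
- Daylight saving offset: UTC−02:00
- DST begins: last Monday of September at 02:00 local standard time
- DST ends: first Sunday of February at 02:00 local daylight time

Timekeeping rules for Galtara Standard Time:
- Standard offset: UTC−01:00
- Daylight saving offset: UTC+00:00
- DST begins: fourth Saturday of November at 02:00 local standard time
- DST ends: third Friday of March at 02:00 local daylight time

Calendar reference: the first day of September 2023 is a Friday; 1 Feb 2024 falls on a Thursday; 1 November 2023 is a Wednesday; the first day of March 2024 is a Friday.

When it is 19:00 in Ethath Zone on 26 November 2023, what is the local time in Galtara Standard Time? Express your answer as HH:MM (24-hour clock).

1 September 2023 is a Friday, so Mondays fall on 4, 11, 18, 25; the last is September 25.
1 February 2024 is a Thursday, so the first Sunday is February 4.
Daylight saving runs 25 September 2023 – 4 February 2024; 26 November 2023 is inside that window, so Ethath Zone is at UTC−02:00.
19:00 Ethath Zone + 2h = 21:00 UTC.
1 November 2023 is a Wednesday, so the first Saturday is November 4 and the fourth is November 25.
1 March 2024 is a Friday, so the first Friday is March 1 and the third is March 15.
At the standard offset (UTC−01:00), 21:00 UTC − 1h = 20:00 Galtara Standard Time standard time.
Daylight saving runs 25 November 2023 – 15 March 2024; the standard-time date in Galtara Standard Time, 26 November 2023, is inside that window, so Galtara Standard Time is at UTC+00:00.
21:00 UTC + 0h = 21:00 Galtara Standard Time.

21:00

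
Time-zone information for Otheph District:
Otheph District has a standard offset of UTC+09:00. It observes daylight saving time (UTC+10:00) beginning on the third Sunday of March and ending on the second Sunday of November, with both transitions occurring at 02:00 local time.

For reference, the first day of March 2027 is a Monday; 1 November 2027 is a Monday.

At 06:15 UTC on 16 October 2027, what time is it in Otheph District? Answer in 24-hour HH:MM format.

16:15

1 March 2027 is a Monday, so the first Sunday is March 7 and the third is March 21.
1 November 2027 is a Monday, so the first Sunday is November 7 and the second is November 14.
At the standard offset (UTC+09:00), 06:15 UTC + 9h = 15:15 Otheph District standard time.
Daylight saving runs 21 March – 14 November; the standard-time date in Otheph District, 16 October 2027, is inside that window, so Otheph District is at UTC+10:00.
06:15 UTC + 10h = 16:15 local.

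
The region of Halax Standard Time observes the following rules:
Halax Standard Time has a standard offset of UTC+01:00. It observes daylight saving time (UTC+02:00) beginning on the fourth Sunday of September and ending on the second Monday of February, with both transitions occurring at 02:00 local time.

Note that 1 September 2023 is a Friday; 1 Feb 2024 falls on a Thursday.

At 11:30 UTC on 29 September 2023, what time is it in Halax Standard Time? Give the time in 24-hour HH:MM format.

1 September 2023 is a Friday, so the first Sunday is September 3 and the fourth is September 24.
1 February 2024 is a Thursday, so the first Monday is February 5 and the second is February 12.
At the standard offset (UTC+01:00), 11:30 UTC + 1h = 12:30 Halax Standard Time standard time.
Daylight saving runs 24 September 2023 – 12 February 2024; the standard-time date in Halax Standard Time, 29 September 2023, is inside that window, so Halax Standard Time is at UTC+02:00.
11:30 UTC + 2h = 13:30 local.

13:30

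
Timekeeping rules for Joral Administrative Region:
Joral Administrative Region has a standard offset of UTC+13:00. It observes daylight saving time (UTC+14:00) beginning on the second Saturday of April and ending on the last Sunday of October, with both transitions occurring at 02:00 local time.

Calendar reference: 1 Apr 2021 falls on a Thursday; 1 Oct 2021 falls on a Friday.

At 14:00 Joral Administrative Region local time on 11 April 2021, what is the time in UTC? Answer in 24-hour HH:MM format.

1 April 2021 is a Thursday, so the first Saturday is April 3 and the second is April 10.
1 October 2021 is a Friday, so Sundays fall on 3, 10, 17, 24, 31; the last is October 31.
Daylight saving runs 10 April – 31 October; 11 April 2021 is inside that window, so Joral Administrative Region is at UTC+14:00.
14:00 local − 14h = 00:00 UTC.

00:00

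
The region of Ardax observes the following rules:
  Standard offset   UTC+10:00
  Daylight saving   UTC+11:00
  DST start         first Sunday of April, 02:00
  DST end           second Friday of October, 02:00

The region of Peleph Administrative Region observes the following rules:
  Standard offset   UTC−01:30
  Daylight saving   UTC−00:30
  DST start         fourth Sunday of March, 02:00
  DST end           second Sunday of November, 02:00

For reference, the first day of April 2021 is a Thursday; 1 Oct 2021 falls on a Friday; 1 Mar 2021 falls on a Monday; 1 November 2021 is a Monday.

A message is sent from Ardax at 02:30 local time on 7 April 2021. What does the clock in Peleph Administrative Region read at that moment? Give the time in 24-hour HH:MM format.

15:00

1 April 2021 is a Thursday, so the first Sunday is April 4.
1 October 2021 is a Friday, so the first Friday is October 1 and the second is October 8.
7 April 2021 falls between 4 April and 8 October, so daylight saving is in effect and Ardax is at UTC+11:00.
02:30 Ardax − 11h = 15:30 UTC (rolling into the previous day, 6 April 2021).
1 March 2021 is a Monday, so the first Sunday is March 7 and the fourth is March 28.
1 November 2021 is a Monday, so the first Sunday is November 7 and the second is November 14.
At the standard offset (UTC−01:30), 15:30 UTC − 1h30m = 14:00 Peleph Administrative Region standard time.
The standard-time date in Peleph Administrative Region, 6 April 2021, falls between 28 March and 14 November, so daylight saving is in effect and Peleph Administrative Region is at UTC−00:30.
15:30 UTC − 0h30m = 15:00 Peleph Administrative Region.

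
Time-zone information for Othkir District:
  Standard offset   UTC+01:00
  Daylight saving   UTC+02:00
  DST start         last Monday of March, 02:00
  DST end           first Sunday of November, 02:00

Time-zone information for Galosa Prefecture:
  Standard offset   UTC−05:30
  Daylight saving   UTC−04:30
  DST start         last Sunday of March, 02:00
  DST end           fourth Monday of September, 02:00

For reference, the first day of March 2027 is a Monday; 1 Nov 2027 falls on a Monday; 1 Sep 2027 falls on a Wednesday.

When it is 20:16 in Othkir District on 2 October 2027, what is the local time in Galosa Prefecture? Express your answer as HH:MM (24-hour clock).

1 March 2027 is a Monday, so Mondays fall on 1, 8, 15, 22, 29; the last is March 29.
1 November 2027 is a Monday, so the first Sunday is November 7.
2 October 2027 lies within the daylight-saving period (29 March – 7 November), so Othkir District is on daylight time, UTC+02:00.
20:16 Othkir District − 2h = 18:16 UTC.
1 March 2027 is a Monday, so Sundays fall on 7, 14, 21, 28; the last is March 28.
1 September 2027 is a Wednesday, so the first Monday is September 6 and the fourth is September 27.
At the standard offset (UTC−05:30), 18:16 UTC − 5h30m = 12:46 Galosa Prefecture standard time.
The standard-time date in Galosa Prefecture, 2 October 2027, does not fall between 28 March and 27 September, so daylight saving is not in effect and Galosa Prefecture is at UTC−05:30.
18:16 UTC − 5h30m = 12:46 Galosa Prefecture.

12:46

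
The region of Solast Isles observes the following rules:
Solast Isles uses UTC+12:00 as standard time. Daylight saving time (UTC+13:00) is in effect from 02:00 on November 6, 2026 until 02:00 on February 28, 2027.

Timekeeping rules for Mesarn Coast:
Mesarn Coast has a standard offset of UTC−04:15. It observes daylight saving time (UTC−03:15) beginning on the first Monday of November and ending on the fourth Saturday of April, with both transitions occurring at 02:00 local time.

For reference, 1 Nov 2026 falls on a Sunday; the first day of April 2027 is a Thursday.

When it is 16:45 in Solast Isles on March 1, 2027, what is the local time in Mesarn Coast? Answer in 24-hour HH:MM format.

March 1, 2027 does not fall between 6 November 2026 and 28 February 2027, so daylight saving is not in effect and Solast Isles is at UTC+12:00.
16:45 Solast Isles − 12h = 04:45 UTC.
1 November 2026 is a Sunday, so the first Monday is November 2.
1 April 2027 is a Thursday, so the first Saturday is April 3 and the fourth is April 24.
At the standard offset (UTC−04:15), 04:45 UTC − 4h15m = 00:30 Mesarn Coast standard time.
The standard-time date in Mesarn Coast, March 1, 2027, lies within the daylight-saving period (2 November 2026 – 24 April 2027), so Mesarn Coast is on daylight time, UTC−03:15.
04:45 UTC − 3h15m = 01:30 Mesarn Coast.

01:30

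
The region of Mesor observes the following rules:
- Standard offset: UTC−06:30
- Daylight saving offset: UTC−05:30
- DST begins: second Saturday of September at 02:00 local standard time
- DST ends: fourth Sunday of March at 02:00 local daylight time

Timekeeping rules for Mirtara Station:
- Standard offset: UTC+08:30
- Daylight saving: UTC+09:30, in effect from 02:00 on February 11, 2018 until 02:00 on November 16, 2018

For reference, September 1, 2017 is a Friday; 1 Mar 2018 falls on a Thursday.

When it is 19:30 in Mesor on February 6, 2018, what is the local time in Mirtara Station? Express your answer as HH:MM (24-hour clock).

09:30

1 September 2017 is a Friday, so the first Saturday is September 2 and the second is September 9.
1 March 2018 is a Thursday, so the first Sunday is March 4 and the fourth is March 25.
February 6, 2018 lies within the daylight-saving period (9 September 2017 – 25 March 2018), so Mesor is on daylight time, UTC−05:30.
19:30 Mesor + 5h30m = 01:00 UTC (rolling into the next day, 7 February 2018).
At the standard offset (UTC+08:30), 01:00 UTC + 8h30m = 09:30 Mirtara Station standard time.
The standard-time date in Mirtara Station, February 7, 2018, does not fall between 11 February and 16 November, so daylight saving is not in effect and Mirtara Station is at UTC+08:30.
01:00 UTC + 8h30m = 09:30 Mirtara Station.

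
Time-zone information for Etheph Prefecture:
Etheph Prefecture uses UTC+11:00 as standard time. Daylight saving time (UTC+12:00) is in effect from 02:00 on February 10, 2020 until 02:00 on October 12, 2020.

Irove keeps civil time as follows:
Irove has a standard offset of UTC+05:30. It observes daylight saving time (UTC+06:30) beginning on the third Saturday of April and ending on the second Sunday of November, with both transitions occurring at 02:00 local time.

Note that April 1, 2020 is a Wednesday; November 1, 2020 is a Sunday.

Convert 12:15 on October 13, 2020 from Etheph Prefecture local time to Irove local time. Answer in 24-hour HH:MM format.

October 13, 2020 is outside the daylight-saving period (10 February – 12 October), so Etheph Prefecture is on standard time, UTC+11:00.
12:15 Etheph Prefecture − 11h = 01:15 UTC.
1 April 2020 is a Wednesday, so the first Saturday is April 4 and the third is April 18.
1 November 2020 is a Sunday, so the first Sunday is November 1 and the second is November 8.
At the standard offset (UTC+05:30), 01:15 UTC + 5h30m = 06:45 Irove standard time.
The standard-time date in Irove, October 13, 2020, falls between 18 April and 8 November, so daylight saving is in effect and Irove is at UTC+06:30.
01:15 UTC + 6h30m = 07:45 Irove.

07:45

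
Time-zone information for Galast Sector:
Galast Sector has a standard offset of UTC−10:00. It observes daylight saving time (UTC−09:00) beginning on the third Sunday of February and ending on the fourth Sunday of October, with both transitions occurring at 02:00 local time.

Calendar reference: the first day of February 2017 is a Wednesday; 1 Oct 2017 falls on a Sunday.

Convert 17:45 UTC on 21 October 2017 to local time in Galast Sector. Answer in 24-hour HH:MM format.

1 February 2017 is a Wednesday, so the first Sunday is February 5 and the third is February 19.
1 October 2017 is a Sunday, so the first Sunday is October 1 and the fourth is October 22.
At the standard offset (UTC−10:00), 17:45 UTC − 10h = 07:45 Galast Sector standard time.
The standard-time date in Galast Sector, 21 October 2017, lies within the daylight-saving period (19 February – 22 October), so Galast Sector is on daylight time, UTC−09:00.
17:45 UTC − 9h = 08:45 local.

08:45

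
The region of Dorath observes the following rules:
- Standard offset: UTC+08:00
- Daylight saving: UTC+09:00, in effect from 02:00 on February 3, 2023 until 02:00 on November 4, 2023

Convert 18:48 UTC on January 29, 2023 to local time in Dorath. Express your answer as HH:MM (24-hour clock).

At the standard offset (UTC+08:00), 18:48 UTC + 8h = 02:48 Dorath standard time (rolling into the next day, 30 January 2023).
The standard-time date in Dorath, January 30, 2023, is outside the daylight-saving period (3 February – 4 November), so Dorath is on standard time, UTC+08:00.
18:48 UTC + 8h = 02:48 local (rolling into the next day, 30 January 2023).

02:48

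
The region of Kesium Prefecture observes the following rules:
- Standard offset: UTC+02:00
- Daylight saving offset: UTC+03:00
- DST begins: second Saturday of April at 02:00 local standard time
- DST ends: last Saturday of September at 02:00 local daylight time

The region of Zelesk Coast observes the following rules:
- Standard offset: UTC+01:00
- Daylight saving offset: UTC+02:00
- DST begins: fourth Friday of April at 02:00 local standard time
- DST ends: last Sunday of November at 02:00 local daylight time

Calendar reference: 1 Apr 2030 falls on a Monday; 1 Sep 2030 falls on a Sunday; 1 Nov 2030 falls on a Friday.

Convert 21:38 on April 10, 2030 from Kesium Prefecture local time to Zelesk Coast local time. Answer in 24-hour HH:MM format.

20:38

1 April 2030 is a Monday, so the first Saturday is April 6 and the second is April 13.
1 September 2030 is a Sunday, so Saturdays fall on 7, 14, 21, 28; the last is September 28.
April 10, 2030 is outside the daylight-saving period (13 April – 28 September), so Kesium Prefecture is on standard time, UTC+02:00.
21:38 Kesium Prefecture − 2h = 19:38 UTC.
1 April 2030 is a Monday, so the first Friday is April 5 and the fourth is April 26.
1 November 2030 is a Friday, so Sundays fall on 3, 10, 17, 24; the last is November 24.
At the standard offset (UTC+01:00), 19:38 UTC + 1h = 20:38 Zelesk Coast standard time.
The standard-time date in Zelesk Coast, April 10, 2030, is outside the daylight-saving period (26 April – 24 November), so Zelesk Coast is on standard time, UTC+01:00.
19:38 UTC + 1h = 20:38 Zelesk Coast.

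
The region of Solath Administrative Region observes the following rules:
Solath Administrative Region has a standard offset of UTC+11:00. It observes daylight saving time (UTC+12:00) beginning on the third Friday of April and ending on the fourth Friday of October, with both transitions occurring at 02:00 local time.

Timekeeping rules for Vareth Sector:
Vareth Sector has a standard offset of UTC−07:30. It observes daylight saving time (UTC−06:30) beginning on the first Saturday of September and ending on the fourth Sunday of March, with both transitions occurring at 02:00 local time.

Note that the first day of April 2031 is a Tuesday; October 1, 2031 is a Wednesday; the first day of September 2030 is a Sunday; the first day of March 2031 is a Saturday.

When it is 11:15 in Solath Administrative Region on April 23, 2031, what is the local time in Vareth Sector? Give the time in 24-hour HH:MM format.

15:45

1 April 2031 is a Tuesday, so the first Friday is April 4 and the third is April 18.
1 October 2031 is a Wednesday, so the first Friday is October 3 and the fourth is October 24.
April 23, 2031 falls between 18 April and 24 October, so daylight saving is in effect and Solath Administrative Region is at UTC+12:00.
11:15 Solath Administrative Region − 12h = 23:15 UTC (rolling into the previous day, 22 April 2031).
1 September 2030 is a Sunday, so the first Saturday is September 7.
1 March 2031 is a Saturday, so the first Sunday is March 2 and the fourth is March 23.
At the standard offset (UTC−07:30), 23:15 UTC − 7h30m = 15:45 Vareth Sector standard time.
The standard-time date in Vareth Sector, April 22, 2031, is outside the daylight-saving period (7 September 2030 – 23 March 2031), so Vareth Sector is on standard time, UTC−07:30.
23:15 UTC − 7h30m = 15:45 Vareth Sector.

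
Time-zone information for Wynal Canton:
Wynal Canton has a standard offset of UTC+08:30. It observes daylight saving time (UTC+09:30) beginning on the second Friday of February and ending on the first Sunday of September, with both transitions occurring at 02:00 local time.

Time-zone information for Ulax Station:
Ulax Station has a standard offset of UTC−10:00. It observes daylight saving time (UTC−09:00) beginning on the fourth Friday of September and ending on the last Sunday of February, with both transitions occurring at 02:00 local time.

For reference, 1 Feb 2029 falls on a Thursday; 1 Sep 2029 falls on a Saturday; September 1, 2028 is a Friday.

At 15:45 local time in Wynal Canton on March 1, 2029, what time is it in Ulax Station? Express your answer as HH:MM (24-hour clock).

1 February 2029 is a Thursday, so the first Friday is February 2 and the second is February 9.
1 September 2029 is a Saturday, so the first Sunday is September 2.
March 1, 2029 falls between 9 February and 2 September, so daylight saving is in effect and Wynal Canton is at UTC+09:30.
15:45 Wynal Canton − 9h30m = 06:15 UTC.
1 September 2028 is a Friday, so the first Friday is September 1 and the fourth is September 22.
1 February 2029 is a Thursday, so Sundays fall on 4, 11, 18, 25; the last is February 25.
At the standard offset (UTC−10:00), 06:15 UTC − 10h = 20:15 Ulax Station standard time (rolling into the previous day, 28 February 2029).
The standard-time date in Ulax Station, February 28, 2029, does not fall between 22 September 2028 and 25 February 2029, so daylight saving is not in effect and Ulax Station is at UTC−10:00.
06:15 UTC − 10h = 20:15 Ulax Station (rolling into the previous day, 28 February 2029).

20:15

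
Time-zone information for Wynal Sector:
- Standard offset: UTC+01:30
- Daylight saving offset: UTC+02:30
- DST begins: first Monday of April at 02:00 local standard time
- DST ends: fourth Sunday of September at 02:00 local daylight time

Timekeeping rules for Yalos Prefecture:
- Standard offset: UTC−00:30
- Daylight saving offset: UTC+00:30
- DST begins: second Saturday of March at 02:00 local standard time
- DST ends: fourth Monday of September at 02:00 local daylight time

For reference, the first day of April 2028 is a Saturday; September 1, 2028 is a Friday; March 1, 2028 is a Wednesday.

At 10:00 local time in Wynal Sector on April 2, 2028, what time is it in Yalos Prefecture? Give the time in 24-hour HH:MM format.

1 April 2028 is a Saturday, so the first Monday is April 3.
1 September 2028 is a Friday, so the first Sunday is September 3 and the fourth is September 24.
April 2, 2028 does not fall between 3 April and 24 September, so daylight saving is not in effect and Wynal Sector is at UTC+01:30.
10:00 Wynal Sector − 1h30m = 08:30 UTC.
1 March 2028 is a Wednesday, so the first Saturday is March 4 and the second is March 11.
1 September 2028 is a Friday, so the first Monday is September 4 and the fourth is September 25.
At the standard offset (UTC−00:30), 08:30 UTC − 0h30m = 08:00 Yalos Prefecture standard time.
The standard-time date in Yalos Prefecture, April 2, 2028, lies within the daylight-saving period (11 March – 25 September), so Yalos Prefecture is on daylight time, UTC+00:30.
08:30 UTC + 0h30m = 09:00 Yalos Prefecture.

09:00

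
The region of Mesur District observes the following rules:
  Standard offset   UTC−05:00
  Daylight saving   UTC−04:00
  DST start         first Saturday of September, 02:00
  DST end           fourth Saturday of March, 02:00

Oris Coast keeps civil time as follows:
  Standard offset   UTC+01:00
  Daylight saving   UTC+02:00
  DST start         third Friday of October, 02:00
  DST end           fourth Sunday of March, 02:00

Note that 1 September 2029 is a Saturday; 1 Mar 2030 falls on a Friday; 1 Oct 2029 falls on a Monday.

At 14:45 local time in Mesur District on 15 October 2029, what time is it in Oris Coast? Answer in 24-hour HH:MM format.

1 September 2029 is a Saturday, so the first Saturday is September 1.
1 March 2030 is a Friday, so the first Saturday is March 2 and the fourth is March 23.
Daylight saving runs 1 September 2029 – 23 March 2030; 15 October 2029 is inside that window, so Mesur District is at UTC−04:00.
14:45 Mesur District + 4h = 18:45 UTC.
1 October 2029 is a Monday, so the first Friday is October 5 and the third is October 19.
1 March 2030 is a Friday, so the first Sunday is March 3 and the fourth is March 24.
At the standard offset (UTC+01:00), 18:45 UTC + 1h = 19:45 Oris Coast standard time.
The standard-time date in Oris Coast, 15 October 2029, is outside the daylight-saving period (19 October 2029 – 24 March 2030), so Oris Coast is on standard time, UTC+01:00.
18:45 UTC + 1h = 19:45 Oris Coast.

19:45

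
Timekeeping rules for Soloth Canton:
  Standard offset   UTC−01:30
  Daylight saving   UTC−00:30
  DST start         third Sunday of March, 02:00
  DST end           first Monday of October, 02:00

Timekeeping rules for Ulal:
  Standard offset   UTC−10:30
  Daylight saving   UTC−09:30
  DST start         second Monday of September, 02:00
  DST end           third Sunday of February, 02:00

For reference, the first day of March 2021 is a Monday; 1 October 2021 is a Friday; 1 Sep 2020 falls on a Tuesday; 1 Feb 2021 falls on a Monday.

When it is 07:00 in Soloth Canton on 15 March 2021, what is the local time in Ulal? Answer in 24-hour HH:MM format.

22:00

1 March 2021 is a Monday, so the first Sunday is March 7 and the third is March 21.
1 October 2021 is a Friday, so the first Monday is October 4.
Daylight saving runs 21 March – 4 October; 15 March 2021 is outside that window, so Soloth Canton is on standard time at UTC−01:30.
07:00 Soloth Canton + 1h30m = 08:30 UTC.
1 September 2020 is a Tuesday, so the first Monday is September 7 and the second is September 14.
1 February 2021 is a Monday, so the first Sunday is February 7 and the third is February 21.
At the standard offset (UTC−10:30), 08:30 UTC − 10h30m = 22:00 Ulal standard time (rolling into the previous day, 14 March 2021).
The standard-time date in Ulal, 14 March 2021, does not fall between 14 September 2020 and 21 February 2021, so daylight saving is not in effect and Ulal is at UTC−10:30.
08:30 UTC − 10h30m = 22:00 Ulal (rolling into the previous day, 14 March 2021).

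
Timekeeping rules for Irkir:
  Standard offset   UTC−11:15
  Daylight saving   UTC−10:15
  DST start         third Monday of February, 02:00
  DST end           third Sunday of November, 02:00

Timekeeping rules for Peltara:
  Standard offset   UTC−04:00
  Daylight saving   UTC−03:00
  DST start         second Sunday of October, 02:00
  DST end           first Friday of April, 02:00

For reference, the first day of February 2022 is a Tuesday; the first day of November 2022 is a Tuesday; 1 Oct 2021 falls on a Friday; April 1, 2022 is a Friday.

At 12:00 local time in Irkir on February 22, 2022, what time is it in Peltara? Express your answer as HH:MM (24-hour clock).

1 February 2022 is a Tuesday, so the first Monday is February 7 and the third is February 21.
1 November 2022 is a Tuesday, so the first Sunday is November 6 and the third is November 20.
February 22, 2022 lies within the daylight-saving period (21 February – 20 November), so Irkir is on daylight time, UTC−10:15.
12:00 Irkir + 10h15m = 22:15 UTC.
1 October 2021 is a Friday, so the first Sunday is October 3 and the second is October 10.
1 April 2022 is a Friday, so the first Friday is April 1.
At the standard offset (UTC−04:00), 22:15 UTC − 4h = 18:15 Peltara standard time.
Daylight saving runs 10 October 2021 – 1 April 2022; the standard-time date in Peltara, February 22, 2022, is inside that window, so Peltara is at UTC−03:00.
22:15 UTC − 3h = 19:15 Peltara.

19:15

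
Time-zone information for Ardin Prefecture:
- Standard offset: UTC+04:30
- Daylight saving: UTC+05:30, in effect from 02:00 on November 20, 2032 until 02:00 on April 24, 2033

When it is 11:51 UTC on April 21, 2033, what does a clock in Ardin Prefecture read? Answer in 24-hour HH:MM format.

17:21

At the standard offset (UTC+04:30), 11:51 UTC + 4h30m = 16:21 Ardin Prefecture standard time.
The standard-time date in Ardin Prefecture, April 21, 2033, falls between 20 November 2032 and 24 April 2033, so daylight saving is in effect and Ardin Prefecture is at UTC+05:30.
11:51 UTC + 5h30m = 17:21 local.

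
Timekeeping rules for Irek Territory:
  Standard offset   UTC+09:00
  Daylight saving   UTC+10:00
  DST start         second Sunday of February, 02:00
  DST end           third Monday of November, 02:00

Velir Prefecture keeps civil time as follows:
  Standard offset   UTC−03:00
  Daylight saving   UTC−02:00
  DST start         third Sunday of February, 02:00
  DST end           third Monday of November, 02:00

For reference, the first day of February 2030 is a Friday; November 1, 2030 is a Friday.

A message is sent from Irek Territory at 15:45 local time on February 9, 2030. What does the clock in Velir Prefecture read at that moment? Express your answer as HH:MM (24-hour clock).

1 February 2030 is a Friday, so the first Sunday is February 3 and the second is February 10.
1 November 2030 is a Friday, so the first Monday is November 4 and the third is November 18.
February 9, 2030 is outside the daylight-saving period (10 February – 18 November), so Irek Territory is on standard time, UTC+09:00.
15:45 Irek Territory − 9h = 06:45 UTC.
1 February 2030 is a Friday, so the first Sunday is February 3 and the third is February 17.
1 November 2030 is a Friday, so the first Monday is November 4 and the third is November 18.
At the standard offset (UTC−03:00), 06:45 UTC − 3h = 03:45 Velir Prefecture standard time.
The standard-time date in Velir Prefecture, February 9, 2030, does not fall between 17 February and 18 November, so daylight saving is not in effect and Velir Prefecture is at UTC−03:00.
06:45 UTC − 3h = 03:45 Velir Prefecture.

03:45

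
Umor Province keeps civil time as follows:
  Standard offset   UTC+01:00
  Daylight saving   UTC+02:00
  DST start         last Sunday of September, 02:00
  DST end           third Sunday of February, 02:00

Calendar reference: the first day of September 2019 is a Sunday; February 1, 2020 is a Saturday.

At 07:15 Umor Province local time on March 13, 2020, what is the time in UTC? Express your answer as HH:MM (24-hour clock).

1 September 2019 is a Sunday, so Sundays fall on 1, 8, 15, 22, 29; the last is September 29.
1 February 2020 is a Saturday, so the first Sunday is February 2 and the third is February 16.
Daylight saving runs 29 September 2019 – 16 February 2020; March 13, 2020 is outside that window, so Umor Province is on standard time at UTC+01:00.
07:15 local − 1h = 06:15 UTC.

06:15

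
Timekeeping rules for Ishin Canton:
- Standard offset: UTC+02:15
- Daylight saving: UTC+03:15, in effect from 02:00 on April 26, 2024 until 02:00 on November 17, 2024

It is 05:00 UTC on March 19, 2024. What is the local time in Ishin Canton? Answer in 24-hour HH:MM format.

07:15

At the standard offset (UTC+02:15), 05:00 UTC + 2h15m = 07:15 Ishin Canton standard time.
Daylight saving runs 26 April – 17 November; the standard-time date in Ishin Canton, March 19, 2024, is outside that window, so Ishin Canton is on standard time at UTC+02:15.
05:00 UTC + 2h15m = 07:15 local.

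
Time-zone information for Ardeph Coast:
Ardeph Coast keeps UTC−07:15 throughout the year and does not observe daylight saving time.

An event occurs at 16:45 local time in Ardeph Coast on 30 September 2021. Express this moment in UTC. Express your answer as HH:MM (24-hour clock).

Ardeph Coast has no daylight saving, so its offset is UTC−07:15 year-round.
16:45 local + 7h15m = 00:00 UTC (rolling into the next day, 1 October 2021).

00:00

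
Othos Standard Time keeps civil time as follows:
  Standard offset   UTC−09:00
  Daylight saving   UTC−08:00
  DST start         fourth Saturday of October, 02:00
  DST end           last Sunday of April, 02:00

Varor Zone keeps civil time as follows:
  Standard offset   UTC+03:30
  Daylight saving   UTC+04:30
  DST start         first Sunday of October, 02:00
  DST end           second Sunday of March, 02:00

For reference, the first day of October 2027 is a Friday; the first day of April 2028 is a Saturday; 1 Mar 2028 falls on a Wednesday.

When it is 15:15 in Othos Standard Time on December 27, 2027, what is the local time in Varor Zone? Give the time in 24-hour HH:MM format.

1 October 2027 is a Friday, so the first Saturday is October 2 and the fourth is October 23.
1 April 2028 is a Saturday, so Sundays fall on 2, 9, 16, 23, 30; the last is April 30.
December 27, 2027 falls between 23 October 2027 and 30 April 2028, so daylight saving is in effect and Othos Standard Time is at UTC−08:00.
15:15 Othos Standard Time + 8h = 23:15 UTC.
1 October 2027 is a Friday, so the first Sunday is October 3.
1 March 2028 is a Wednesday, so the first Sunday is March 5 and the second is March 12.
At the standard offset (UTC+03:30), 23:15 UTC + 3h30m = 02:45 Varor Zone standard time (rolling into the next day, 28 December 2027).
The standard-time date in Varor Zone, December 28, 2027, lies within the daylight-saving period (3 October 2027 – 12 March 2028), so Varor Zone is on daylight time, UTC+04:30.
23:15 UTC + 4h30m = 03:45 Varor Zone (rolling into the next day, 28 December 2027).

03:45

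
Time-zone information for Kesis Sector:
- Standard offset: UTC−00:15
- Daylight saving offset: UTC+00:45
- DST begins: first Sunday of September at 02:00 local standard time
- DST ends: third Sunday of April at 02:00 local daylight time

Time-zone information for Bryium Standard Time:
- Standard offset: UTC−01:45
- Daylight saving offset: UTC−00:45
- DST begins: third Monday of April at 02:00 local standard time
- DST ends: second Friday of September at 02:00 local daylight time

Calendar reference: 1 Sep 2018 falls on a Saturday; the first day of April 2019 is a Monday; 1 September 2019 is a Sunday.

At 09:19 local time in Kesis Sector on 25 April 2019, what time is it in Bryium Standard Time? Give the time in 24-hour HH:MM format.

1 September 2018 is a Saturday, so the first Sunday is September 2.
1 April 2019 is a Monday, so the first Sunday is April 7 and the third is April 21.
Daylight saving runs 2 September 2018 – 21 April 2019; 25 April 2019 is outside that window, so Kesis Sector is on standard time at UTC−00:15.
09:19 Kesis Sector + 0h15m = 09:34 UTC.
1 April 2019 is a Monday, so the first Monday is April 1 and the third is April 15.
1 September 2019 is a Sunday, so the first Friday is September 6 and the second is September 13.
At the standard offset (UTC−01:45), 09:34 UTC − 1h45m = 07:49 Bryium Standard Time standard time.
The standard-time date in Bryium Standard Time, 25 April 2019, lies within the daylight-saving period (15 April – 13 September), so Bryium Standard Time is on daylight time, UTC−00:45.
09:34 UTC − 0h45m = 08:49 Bryium Standard Time.

08:49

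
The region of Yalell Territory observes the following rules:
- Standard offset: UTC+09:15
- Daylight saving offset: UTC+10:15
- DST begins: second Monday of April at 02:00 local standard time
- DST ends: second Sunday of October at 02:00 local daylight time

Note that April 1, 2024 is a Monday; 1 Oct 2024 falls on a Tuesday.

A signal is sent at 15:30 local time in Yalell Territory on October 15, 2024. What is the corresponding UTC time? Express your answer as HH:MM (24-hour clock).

06:15

1 April 2024 is a Monday, so the first Monday is April 1 and the second is April 8.
1 October 2024 is a Tuesday, so the first Sunday is October 6 and the second is October 13.
Daylight saving runs 8 April – 13 October; October 15, 2024 is outside that window, so Yalell Territory is on standard time at UTC+09:15.
15:30 local − 9h15m = 06:15 UTC.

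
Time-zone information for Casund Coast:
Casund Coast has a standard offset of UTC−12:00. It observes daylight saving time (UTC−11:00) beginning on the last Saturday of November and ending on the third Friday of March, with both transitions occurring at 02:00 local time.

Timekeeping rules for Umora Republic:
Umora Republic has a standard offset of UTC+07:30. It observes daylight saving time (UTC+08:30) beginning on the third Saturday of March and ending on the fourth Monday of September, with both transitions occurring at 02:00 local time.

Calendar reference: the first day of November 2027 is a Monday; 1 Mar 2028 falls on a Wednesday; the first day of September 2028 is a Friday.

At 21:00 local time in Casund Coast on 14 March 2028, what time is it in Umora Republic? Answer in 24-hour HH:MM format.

1 November 2027 is a Monday, so Saturdays fall on 6, 13, 20, 27; the last is November 27.
1 March 2028 is a Wednesday, so the first Friday is March 3 and the third is March 17.
Daylight saving runs 27 November 2027 – 17 March 2028; 14 March 2028 is inside that window, so Casund Coast is at UTC−11:00.
21:00 Casund Coast + 11h = 08:00 UTC (rolling into the next day, 15 March 2028).
1 March 2028 is a Wednesday, so the first Saturday is March 4 and the third is March 18.
1 September 2028 is a Friday, so the first Monday is September 4 and the fourth is September 25.
At the standard offset (UTC+07:30), 08:00 UTC + 7h30m = 15:30 Umora Republic standard time.
Daylight saving runs 18 March – 25 September; the standard-time date in Umora Republic, 15 March 2028, is outside that window, so Umora Republic is on standard time at UTC+07:30.
08:00 UTC + 7h30m = 15:30 Umora Republic.

15:30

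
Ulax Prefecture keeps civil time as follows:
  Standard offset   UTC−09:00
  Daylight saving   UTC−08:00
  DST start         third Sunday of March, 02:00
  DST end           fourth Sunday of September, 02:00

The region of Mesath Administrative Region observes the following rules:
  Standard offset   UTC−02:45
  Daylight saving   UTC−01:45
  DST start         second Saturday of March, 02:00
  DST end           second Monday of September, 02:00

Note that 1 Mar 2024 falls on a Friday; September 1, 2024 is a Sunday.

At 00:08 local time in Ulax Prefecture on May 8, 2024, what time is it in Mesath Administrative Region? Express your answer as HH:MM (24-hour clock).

1 March 2024 is a Friday, so the first Sunday is March 3 and the third is March 17.
1 September 2024 is a Sunday, so the first Sunday is September 1 and the fourth is September 22.
May 8, 2024 falls between 17 March and 22 September, so daylight saving is in effect and Ulax Prefecture is at UTC−08:00.
00:08 Ulax Prefecture + 8h = 08:08 UTC.
1 March 2024 is a Friday, so the first Saturday is March 2 and the second is March 9.
1 September 2024 is a Sunday, so the first Monday is September 2 and the second is September 9.
At the standard offset (UTC−02:45), 08:08 UTC − 2h45m = 05:23 Mesath Administrative Region standard time.
The standard-time date in Mesath Administrative Region, May 8, 2024, lies within the daylight-saving period (9 March – 9 September), so Mesath Administrative Region is on daylight time, UTC−01:45.
08:08 UTC − 1h45m = 06:23 Mesath Administrative Region.

06:23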